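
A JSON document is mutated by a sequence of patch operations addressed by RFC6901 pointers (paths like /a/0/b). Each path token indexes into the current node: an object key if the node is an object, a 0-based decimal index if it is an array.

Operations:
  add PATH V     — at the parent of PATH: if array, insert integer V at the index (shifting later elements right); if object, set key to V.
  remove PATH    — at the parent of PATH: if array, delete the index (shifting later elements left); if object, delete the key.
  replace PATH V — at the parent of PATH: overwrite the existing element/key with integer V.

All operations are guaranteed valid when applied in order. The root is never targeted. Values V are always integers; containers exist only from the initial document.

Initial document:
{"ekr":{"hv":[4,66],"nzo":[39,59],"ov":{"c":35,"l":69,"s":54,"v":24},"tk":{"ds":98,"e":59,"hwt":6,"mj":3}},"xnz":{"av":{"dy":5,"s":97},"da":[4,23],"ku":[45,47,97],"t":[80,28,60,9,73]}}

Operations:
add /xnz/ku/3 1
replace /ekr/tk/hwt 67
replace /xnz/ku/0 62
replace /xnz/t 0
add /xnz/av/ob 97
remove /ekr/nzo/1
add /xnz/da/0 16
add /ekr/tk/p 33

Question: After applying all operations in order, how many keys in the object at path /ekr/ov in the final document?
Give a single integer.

Answer: 4

Derivation:
After op 1 (add /xnz/ku/3 1): {"ekr":{"hv":[4,66],"nzo":[39,59],"ov":{"c":35,"l":69,"s":54,"v":24},"tk":{"ds":98,"e":59,"hwt":6,"mj":3}},"xnz":{"av":{"dy":5,"s":97},"da":[4,23],"ku":[45,47,97,1],"t":[80,28,60,9,73]}}
After op 2 (replace /ekr/tk/hwt 67): {"ekr":{"hv":[4,66],"nzo":[39,59],"ov":{"c":35,"l":69,"s":54,"v":24},"tk":{"ds":98,"e":59,"hwt":67,"mj":3}},"xnz":{"av":{"dy":5,"s":97},"da":[4,23],"ku":[45,47,97,1],"t":[80,28,60,9,73]}}
After op 3 (replace /xnz/ku/0 62): {"ekr":{"hv":[4,66],"nzo":[39,59],"ov":{"c":35,"l":69,"s":54,"v":24},"tk":{"ds":98,"e":59,"hwt":67,"mj":3}},"xnz":{"av":{"dy":5,"s":97},"da":[4,23],"ku":[62,47,97,1],"t":[80,28,60,9,73]}}
After op 4 (replace /xnz/t 0): {"ekr":{"hv":[4,66],"nzo":[39,59],"ov":{"c":35,"l":69,"s":54,"v":24},"tk":{"ds":98,"e":59,"hwt":67,"mj":3}},"xnz":{"av":{"dy":5,"s":97},"da":[4,23],"ku":[62,47,97,1],"t":0}}
After op 5 (add /xnz/av/ob 97): {"ekr":{"hv":[4,66],"nzo":[39,59],"ov":{"c":35,"l":69,"s":54,"v":24},"tk":{"ds":98,"e":59,"hwt":67,"mj":3}},"xnz":{"av":{"dy":5,"ob":97,"s":97},"da":[4,23],"ku":[62,47,97,1],"t":0}}
After op 6 (remove /ekr/nzo/1): {"ekr":{"hv":[4,66],"nzo":[39],"ov":{"c":35,"l":69,"s":54,"v":24},"tk":{"ds":98,"e":59,"hwt":67,"mj":3}},"xnz":{"av":{"dy":5,"ob":97,"s":97},"da":[4,23],"ku":[62,47,97,1],"t":0}}
After op 7 (add /xnz/da/0 16): {"ekr":{"hv":[4,66],"nzo":[39],"ov":{"c":35,"l":69,"s":54,"v":24},"tk":{"ds":98,"e":59,"hwt":67,"mj":3}},"xnz":{"av":{"dy":5,"ob":97,"s":97},"da":[16,4,23],"ku":[62,47,97,1],"t":0}}
After op 8 (add /ekr/tk/p 33): {"ekr":{"hv":[4,66],"nzo":[39],"ov":{"c":35,"l":69,"s":54,"v":24},"tk":{"ds":98,"e":59,"hwt":67,"mj":3,"p":33}},"xnz":{"av":{"dy":5,"ob":97,"s":97},"da":[16,4,23],"ku":[62,47,97,1],"t":0}}
Size at path /ekr/ov: 4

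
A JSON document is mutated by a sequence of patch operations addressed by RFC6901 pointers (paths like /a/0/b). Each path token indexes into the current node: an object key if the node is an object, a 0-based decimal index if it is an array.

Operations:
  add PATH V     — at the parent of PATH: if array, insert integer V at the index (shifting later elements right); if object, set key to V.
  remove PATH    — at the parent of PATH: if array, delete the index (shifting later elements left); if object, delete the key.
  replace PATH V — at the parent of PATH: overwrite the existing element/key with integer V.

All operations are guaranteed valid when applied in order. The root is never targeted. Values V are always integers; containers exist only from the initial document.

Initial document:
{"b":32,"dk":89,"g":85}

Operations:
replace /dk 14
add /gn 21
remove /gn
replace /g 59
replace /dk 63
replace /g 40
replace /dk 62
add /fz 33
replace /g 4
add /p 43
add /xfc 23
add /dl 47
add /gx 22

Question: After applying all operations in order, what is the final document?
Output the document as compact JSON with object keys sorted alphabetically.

After op 1 (replace /dk 14): {"b":32,"dk":14,"g":85}
After op 2 (add /gn 21): {"b":32,"dk":14,"g":85,"gn":21}
After op 3 (remove /gn): {"b":32,"dk":14,"g":85}
After op 4 (replace /g 59): {"b":32,"dk":14,"g":59}
After op 5 (replace /dk 63): {"b":32,"dk":63,"g":59}
After op 6 (replace /g 40): {"b":32,"dk":63,"g":40}
After op 7 (replace /dk 62): {"b":32,"dk":62,"g":40}
After op 8 (add /fz 33): {"b":32,"dk":62,"fz":33,"g":40}
After op 9 (replace /g 4): {"b":32,"dk":62,"fz":33,"g":4}
After op 10 (add /p 43): {"b":32,"dk":62,"fz":33,"g":4,"p":43}
After op 11 (add /xfc 23): {"b":32,"dk":62,"fz":33,"g":4,"p":43,"xfc":23}
After op 12 (add /dl 47): {"b":32,"dk":62,"dl":47,"fz":33,"g":4,"p":43,"xfc":23}
After op 13 (add /gx 22): {"b":32,"dk":62,"dl":47,"fz":33,"g":4,"gx":22,"p":43,"xfc":23}

Answer: {"b":32,"dk":62,"dl":47,"fz":33,"g":4,"gx":22,"p":43,"xfc":23}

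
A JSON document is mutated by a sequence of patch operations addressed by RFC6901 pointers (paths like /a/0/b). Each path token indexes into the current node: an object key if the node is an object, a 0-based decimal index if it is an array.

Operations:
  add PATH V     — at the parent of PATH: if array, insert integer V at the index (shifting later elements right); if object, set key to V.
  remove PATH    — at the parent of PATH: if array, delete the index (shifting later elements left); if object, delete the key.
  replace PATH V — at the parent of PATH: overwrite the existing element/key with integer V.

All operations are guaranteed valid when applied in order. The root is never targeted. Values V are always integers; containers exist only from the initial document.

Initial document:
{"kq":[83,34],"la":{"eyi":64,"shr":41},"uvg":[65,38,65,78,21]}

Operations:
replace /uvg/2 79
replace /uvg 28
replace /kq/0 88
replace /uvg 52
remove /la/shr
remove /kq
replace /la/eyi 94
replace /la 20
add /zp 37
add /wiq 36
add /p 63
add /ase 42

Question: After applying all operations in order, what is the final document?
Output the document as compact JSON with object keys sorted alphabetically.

Answer: {"ase":42,"la":20,"p":63,"uvg":52,"wiq":36,"zp":37}

Derivation:
After op 1 (replace /uvg/2 79): {"kq":[83,34],"la":{"eyi":64,"shr":41},"uvg":[65,38,79,78,21]}
After op 2 (replace /uvg 28): {"kq":[83,34],"la":{"eyi":64,"shr":41},"uvg":28}
After op 3 (replace /kq/0 88): {"kq":[88,34],"la":{"eyi":64,"shr":41},"uvg":28}
After op 4 (replace /uvg 52): {"kq":[88,34],"la":{"eyi":64,"shr":41},"uvg":52}
After op 5 (remove /la/shr): {"kq":[88,34],"la":{"eyi":64},"uvg":52}
After op 6 (remove /kq): {"la":{"eyi":64},"uvg":52}
After op 7 (replace /la/eyi 94): {"la":{"eyi":94},"uvg":52}
After op 8 (replace /la 20): {"la":20,"uvg":52}
After op 9 (add /zp 37): {"la":20,"uvg":52,"zp":37}
After op 10 (add /wiq 36): {"la":20,"uvg":52,"wiq":36,"zp":37}
After op 11 (add /p 63): {"la":20,"p":63,"uvg":52,"wiq":36,"zp":37}
After op 12 (add /ase 42): {"ase":42,"la":20,"p":63,"uvg":52,"wiq":36,"zp":37}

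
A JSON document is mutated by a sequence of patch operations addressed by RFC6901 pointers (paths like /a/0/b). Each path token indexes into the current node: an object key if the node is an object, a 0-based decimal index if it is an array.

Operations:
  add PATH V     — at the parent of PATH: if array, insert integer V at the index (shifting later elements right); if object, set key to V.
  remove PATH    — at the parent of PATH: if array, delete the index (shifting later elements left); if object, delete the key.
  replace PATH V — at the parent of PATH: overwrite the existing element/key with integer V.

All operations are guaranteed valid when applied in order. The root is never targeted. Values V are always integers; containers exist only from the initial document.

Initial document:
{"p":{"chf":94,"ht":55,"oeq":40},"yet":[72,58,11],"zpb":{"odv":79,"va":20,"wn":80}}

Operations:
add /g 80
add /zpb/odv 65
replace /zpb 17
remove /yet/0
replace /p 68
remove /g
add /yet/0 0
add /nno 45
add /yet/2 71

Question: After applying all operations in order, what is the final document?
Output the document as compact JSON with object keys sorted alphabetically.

After op 1 (add /g 80): {"g":80,"p":{"chf":94,"ht":55,"oeq":40},"yet":[72,58,11],"zpb":{"odv":79,"va":20,"wn":80}}
After op 2 (add /zpb/odv 65): {"g":80,"p":{"chf":94,"ht":55,"oeq":40},"yet":[72,58,11],"zpb":{"odv":65,"va":20,"wn":80}}
After op 3 (replace /zpb 17): {"g":80,"p":{"chf":94,"ht":55,"oeq":40},"yet":[72,58,11],"zpb":17}
After op 4 (remove /yet/0): {"g":80,"p":{"chf":94,"ht":55,"oeq":40},"yet":[58,11],"zpb":17}
After op 5 (replace /p 68): {"g":80,"p":68,"yet":[58,11],"zpb":17}
After op 6 (remove /g): {"p":68,"yet":[58,11],"zpb":17}
After op 7 (add /yet/0 0): {"p":68,"yet":[0,58,11],"zpb":17}
After op 8 (add /nno 45): {"nno":45,"p":68,"yet":[0,58,11],"zpb":17}
After op 9 (add /yet/2 71): {"nno":45,"p":68,"yet":[0,58,71,11],"zpb":17}

Answer: {"nno":45,"p":68,"yet":[0,58,71,11],"zpb":17}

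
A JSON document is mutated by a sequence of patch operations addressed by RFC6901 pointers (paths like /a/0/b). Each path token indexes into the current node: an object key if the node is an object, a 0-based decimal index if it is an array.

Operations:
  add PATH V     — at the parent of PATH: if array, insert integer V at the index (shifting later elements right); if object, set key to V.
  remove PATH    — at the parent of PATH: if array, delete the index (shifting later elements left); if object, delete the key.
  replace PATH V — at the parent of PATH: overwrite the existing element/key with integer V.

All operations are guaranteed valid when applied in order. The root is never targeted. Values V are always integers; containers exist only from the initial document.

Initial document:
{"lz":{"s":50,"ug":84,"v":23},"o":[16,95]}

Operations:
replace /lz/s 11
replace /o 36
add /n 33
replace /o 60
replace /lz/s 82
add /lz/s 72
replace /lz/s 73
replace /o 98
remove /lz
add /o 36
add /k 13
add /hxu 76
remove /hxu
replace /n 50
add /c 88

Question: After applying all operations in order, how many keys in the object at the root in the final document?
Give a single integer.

After op 1 (replace /lz/s 11): {"lz":{"s":11,"ug":84,"v":23},"o":[16,95]}
After op 2 (replace /o 36): {"lz":{"s":11,"ug":84,"v":23},"o":36}
After op 3 (add /n 33): {"lz":{"s":11,"ug":84,"v":23},"n":33,"o":36}
After op 4 (replace /o 60): {"lz":{"s":11,"ug":84,"v":23},"n":33,"o":60}
After op 5 (replace /lz/s 82): {"lz":{"s":82,"ug":84,"v":23},"n":33,"o":60}
After op 6 (add /lz/s 72): {"lz":{"s":72,"ug":84,"v":23},"n":33,"o":60}
After op 7 (replace /lz/s 73): {"lz":{"s":73,"ug":84,"v":23},"n":33,"o":60}
After op 8 (replace /o 98): {"lz":{"s":73,"ug":84,"v":23},"n":33,"o":98}
After op 9 (remove /lz): {"n":33,"o":98}
After op 10 (add /o 36): {"n":33,"o":36}
After op 11 (add /k 13): {"k":13,"n":33,"o":36}
After op 12 (add /hxu 76): {"hxu":76,"k":13,"n":33,"o":36}
After op 13 (remove /hxu): {"k":13,"n":33,"o":36}
After op 14 (replace /n 50): {"k":13,"n":50,"o":36}
After op 15 (add /c 88): {"c":88,"k":13,"n":50,"o":36}
Size at the root: 4

Answer: 4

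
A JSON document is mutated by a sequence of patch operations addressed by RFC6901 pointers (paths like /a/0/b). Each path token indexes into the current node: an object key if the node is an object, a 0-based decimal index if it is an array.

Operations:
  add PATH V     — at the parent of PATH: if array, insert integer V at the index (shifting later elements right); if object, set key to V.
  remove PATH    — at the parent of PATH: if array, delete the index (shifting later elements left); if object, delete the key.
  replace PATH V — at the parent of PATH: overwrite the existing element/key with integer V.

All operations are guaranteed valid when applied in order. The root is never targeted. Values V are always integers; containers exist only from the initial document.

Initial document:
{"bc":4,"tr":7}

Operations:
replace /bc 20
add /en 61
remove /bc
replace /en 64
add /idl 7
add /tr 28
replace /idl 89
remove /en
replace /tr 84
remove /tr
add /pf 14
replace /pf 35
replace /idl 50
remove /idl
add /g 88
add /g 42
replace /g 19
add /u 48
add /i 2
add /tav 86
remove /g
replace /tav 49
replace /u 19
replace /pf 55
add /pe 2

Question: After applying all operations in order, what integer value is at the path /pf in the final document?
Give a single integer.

Answer: 55

Derivation:
After op 1 (replace /bc 20): {"bc":20,"tr":7}
After op 2 (add /en 61): {"bc":20,"en":61,"tr":7}
After op 3 (remove /bc): {"en":61,"tr":7}
After op 4 (replace /en 64): {"en":64,"tr":7}
After op 5 (add /idl 7): {"en":64,"idl":7,"tr":7}
After op 6 (add /tr 28): {"en":64,"idl":7,"tr":28}
After op 7 (replace /idl 89): {"en":64,"idl":89,"tr":28}
After op 8 (remove /en): {"idl":89,"tr":28}
After op 9 (replace /tr 84): {"idl":89,"tr":84}
After op 10 (remove /tr): {"idl":89}
After op 11 (add /pf 14): {"idl":89,"pf":14}
After op 12 (replace /pf 35): {"idl":89,"pf":35}
After op 13 (replace /idl 50): {"idl":50,"pf":35}
After op 14 (remove /idl): {"pf":35}
After op 15 (add /g 88): {"g":88,"pf":35}
After op 16 (add /g 42): {"g":42,"pf":35}
After op 17 (replace /g 19): {"g":19,"pf":35}
After op 18 (add /u 48): {"g":19,"pf":35,"u":48}
After op 19 (add /i 2): {"g":19,"i":2,"pf":35,"u":48}
After op 20 (add /tav 86): {"g":19,"i":2,"pf":35,"tav":86,"u":48}
After op 21 (remove /g): {"i":2,"pf":35,"tav":86,"u":48}
After op 22 (replace /tav 49): {"i":2,"pf":35,"tav":49,"u":48}
After op 23 (replace /u 19): {"i":2,"pf":35,"tav":49,"u":19}
After op 24 (replace /pf 55): {"i":2,"pf":55,"tav":49,"u":19}
After op 25 (add /pe 2): {"i":2,"pe":2,"pf":55,"tav":49,"u":19}
Value at /pf: 55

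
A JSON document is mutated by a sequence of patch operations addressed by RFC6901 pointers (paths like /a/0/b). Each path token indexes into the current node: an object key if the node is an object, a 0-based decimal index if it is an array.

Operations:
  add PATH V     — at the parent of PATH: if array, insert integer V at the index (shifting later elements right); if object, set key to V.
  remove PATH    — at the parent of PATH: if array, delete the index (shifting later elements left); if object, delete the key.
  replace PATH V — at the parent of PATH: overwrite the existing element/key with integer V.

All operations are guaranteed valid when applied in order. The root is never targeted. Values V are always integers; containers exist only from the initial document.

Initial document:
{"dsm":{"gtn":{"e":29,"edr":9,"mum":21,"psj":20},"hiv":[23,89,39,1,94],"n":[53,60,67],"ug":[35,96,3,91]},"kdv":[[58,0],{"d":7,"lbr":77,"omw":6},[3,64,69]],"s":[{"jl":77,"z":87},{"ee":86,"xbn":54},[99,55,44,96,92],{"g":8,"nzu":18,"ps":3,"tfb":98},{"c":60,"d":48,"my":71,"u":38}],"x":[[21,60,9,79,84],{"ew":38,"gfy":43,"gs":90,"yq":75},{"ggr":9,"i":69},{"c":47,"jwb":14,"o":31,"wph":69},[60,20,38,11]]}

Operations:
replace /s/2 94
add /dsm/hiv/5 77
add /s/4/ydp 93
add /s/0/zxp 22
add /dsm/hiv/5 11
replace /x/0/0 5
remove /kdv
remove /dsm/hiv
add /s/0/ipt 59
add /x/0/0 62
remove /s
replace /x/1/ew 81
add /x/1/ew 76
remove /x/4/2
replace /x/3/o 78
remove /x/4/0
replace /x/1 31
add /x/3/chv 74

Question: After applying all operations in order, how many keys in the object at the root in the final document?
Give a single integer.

Answer: 2

Derivation:
After op 1 (replace /s/2 94): {"dsm":{"gtn":{"e":29,"edr":9,"mum":21,"psj":20},"hiv":[23,89,39,1,94],"n":[53,60,67],"ug":[35,96,3,91]},"kdv":[[58,0],{"d":7,"lbr":77,"omw":6},[3,64,69]],"s":[{"jl":77,"z":87},{"ee":86,"xbn":54},94,{"g":8,"nzu":18,"ps":3,"tfb":98},{"c":60,"d":48,"my":71,"u":38}],"x":[[21,60,9,79,84],{"ew":38,"gfy":43,"gs":90,"yq":75},{"ggr":9,"i":69},{"c":47,"jwb":14,"o":31,"wph":69},[60,20,38,11]]}
After op 2 (add /dsm/hiv/5 77): {"dsm":{"gtn":{"e":29,"edr":9,"mum":21,"psj":20},"hiv":[23,89,39,1,94,77],"n":[53,60,67],"ug":[35,96,3,91]},"kdv":[[58,0],{"d":7,"lbr":77,"omw":6},[3,64,69]],"s":[{"jl":77,"z":87},{"ee":86,"xbn":54},94,{"g":8,"nzu":18,"ps":3,"tfb":98},{"c":60,"d":48,"my":71,"u":38}],"x":[[21,60,9,79,84],{"ew":38,"gfy":43,"gs":90,"yq":75},{"ggr":9,"i":69},{"c":47,"jwb":14,"o":31,"wph":69},[60,20,38,11]]}
After op 3 (add /s/4/ydp 93): {"dsm":{"gtn":{"e":29,"edr":9,"mum":21,"psj":20},"hiv":[23,89,39,1,94,77],"n":[53,60,67],"ug":[35,96,3,91]},"kdv":[[58,0],{"d":7,"lbr":77,"omw":6},[3,64,69]],"s":[{"jl":77,"z":87},{"ee":86,"xbn":54},94,{"g":8,"nzu":18,"ps":3,"tfb":98},{"c":60,"d":48,"my":71,"u":38,"ydp":93}],"x":[[21,60,9,79,84],{"ew":38,"gfy":43,"gs":90,"yq":75},{"ggr":9,"i":69},{"c":47,"jwb":14,"o":31,"wph":69},[60,20,38,11]]}
After op 4 (add /s/0/zxp 22): {"dsm":{"gtn":{"e":29,"edr":9,"mum":21,"psj":20},"hiv":[23,89,39,1,94,77],"n":[53,60,67],"ug":[35,96,3,91]},"kdv":[[58,0],{"d":7,"lbr":77,"omw":6},[3,64,69]],"s":[{"jl":77,"z":87,"zxp":22},{"ee":86,"xbn":54},94,{"g":8,"nzu":18,"ps":3,"tfb":98},{"c":60,"d":48,"my":71,"u":38,"ydp":93}],"x":[[21,60,9,79,84],{"ew":38,"gfy":43,"gs":90,"yq":75},{"ggr":9,"i":69},{"c":47,"jwb":14,"o":31,"wph":69},[60,20,38,11]]}
After op 5 (add /dsm/hiv/5 11): {"dsm":{"gtn":{"e":29,"edr":9,"mum":21,"psj":20},"hiv":[23,89,39,1,94,11,77],"n":[53,60,67],"ug":[35,96,3,91]},"kdv":[[58,0],{"d":7,"lbr":77,"omw":6},[3,64,69]],"s":[{"jl":77,"z":87,"zxp":22},{"ee":86,"xbn":54},94,{"g":8,"nzu":18,"ps":3,"tfb":98},{"c":60,"d":48,"my":71,"u":38,"ydp":93}],"x":[[21,60,9,79,84],{"ew":38,"gfy":43,"gs":90,"yq":75},{"ggr":9,"i":69},{"c":47,"jwb":14,"o":31,"wph":69},[60,20,38,11]]}
After op 6 (replace /x/0/0 5): {"dsm":{"gtn":{"e":29,"edr":9,"mum":21,"psj":20},"hiv":[23,89,39,1,94,11,77],"n":[53,60,67],"ug":[35,96,3,91]},"kdv":[[58,0],{"d":7,"lbr":77,"omw":6},[3,64,69]],"s":[{"jl":77,"z":87,"zxp":22},{"ee":86,"xbn":54},94,{"g":8,"nzu":18,"ps":3,"tfb":98},{"c":60,"d":48,"my":71,"u":38,"ydp":93}],"x":[[5,60,9,79,84],{"ew":38,"gfy":43,"gs":90,"yq":75},{"ggr":9,"i":69},{"c":47,"jwb":14,"o":31,"wph":69},[60,20,38,11]]}
After op 7 (remove /kdv): {"dsm":{"gtn":{"e":29,"edr":9,"mum":21,"psj":20},"hiv":[23,89,39,1,94,11,77],"n":[53,60,67],"ug":[35,96,3,91]},"s":[{"jl":77,"z":87,"zxp":22},{"ee":86,"xbn":54},94,{"g":8,"nzu":18,"ps":3,"tfb":98},{"c":60,"d":48,"my":71,"u":38,"ydp":93}],"x":[[5,60,9,79,84],{"ew":38,"gfy":43,"gs":90,"yq":75},{"ggr":9,"i":69},{"c":47,"jwb":14,"o":31,"wph":69},[60,20,38,11]]}
After op 8 (remove /dsm/hiv): {"dsm":{"gtn":{"e":29,"edr":9,"mum":21,"psj":20},"n":[53,60,67],"ug":[35,96,3,91]},"s":[{"jl":77,"z":87,"zxp":22},{"ee":86,"xbn":54},94,{"g":8,"nzu":18,"ps":3,"tfb":98},{"c":60,"d":48,"my":71,"u":38,"ydp":93}],"x":[[5,60,9,79,84],{"ew":38,"gfy":43,"gs":90,"yq":75},{"ggr":9,"i":69},{"c":47,"jwb":14,"o":31,"wph":69},[60,20,38,11]]}
After op 9 (add /s/0/ipt 59): {"dsm":{"gtn":{"e":29,"edr":9,"mum":21,"psj":20},"n":[53,60,67],"ug":[35,96,3,91]},"s":[{"ipt":59,"jl":77,"z":87,"zxp":22},{"ee":86,"xbn":54},94,{"g":8,"nzu":18,"ps":3,"tfb":98},{"c":60,"d":48,"my":71,"u":38,"ydp":93}],"x":[[5,60,9,79,84],{"ew":38,"gfy":43,"gs":90,"yq":75},{"ggr":9,"i":69},{"c":47,"jwb":14,"o":31,"wph":69},[60,20,38,11]]}
After op 10 (add /x/0/0 62): {"dsm":{"gtn":{"e":29,"edr":9,"mum":21,"psj":20},"n":[53,60,67],"ug":[35,96,3,91]},"s":[{"ipt":59,"jl":77,"z":87,"zxp":22},{"ee":86,"xbn":54},94,{"g":8,"nzu":18,"ps":3,"tfb":98},{"c":60,"d":48,"my":71,"u":38,"ydp":93}],"x":[[62,5,60,9,79,84],{"ew":38,"gfy":43,"gs":90,"yq":75},{"ggr":9,"i":69},{"c":47,"jwb":14,"o":31,"wph":69},[60,20,38,11]]}
After op 11 (remove /s): {"dsm":{"gtn":{"e":29,"edr":9,"mum":21,"psj":20},"n":[53,60,67],"ug":[35,96,3,91]},"x":[[62,5,60,9,79,84],{"ew":38,"gfy":43,"gs":90,"yq":75},{"ggr":9,"i":69},{"c":47,"jwb":14,"o":31,"wph":69},[60,20,38,11]]}
After op 12 (replace /x/1/ew 81): {"dsm":{"gtn":{"e":29,"edr":9,"mum":21,"psj":20},"n":[53,60,67],"ug":[35,96,3,91]},"x":[[62,5,60,9,79,84],{"ew":81,"gfy":43,"gs":90,"yq":75},{"ggr":9,"i":69},{"c":47,"jwb":14,"o":31,"wph":69},[60,20,38,11]]}
After op 13 (add /x/1/ew 76): {"dsm":{"gtn":{"e":29,"edr":9,"mum":21,"psj":20},"n":[53,60,67],"ug":[35,96,3,91]},"x":[[62,5,60,9,79,84],{"ew":76,"gfy":43,"gs":90,"yq":75},{"ggr":9,"i":69},{"c":47,"jwb":14,"o":31,"wph":69},[60,20,38,11]]}
After op 14 (remove /x/4/2): {"dsm":{"gtn":{"e":29,"edr":9,"mum":21,"psj":20},"n":[53,60,67],"ug":[35,96,3,91]},"x":[[62,5,60,9,79,84],{"ew":76,"gfy":43,"gs":90,"yq":75},{"ggr":9,"i":69},{"c":47,"jwb":14,"o":31,"wph":69},[60,20,11]]}
After op 15 (replace /x/3/o 78): {"dsm":{"gtn":{"e":29,"edr":9,"mum":21,"psj":20},"n":[53,60,67],"ug":[35,96,3,91]},"x":[[62,5,60,9,79,84],{"ew":76,"gfy":43,"gs":90,"yq":75},{"ggr":9,"i":69},{"c":47,"jwb":14,"o":78,"wph":69},[60,20,11]]}
After op 16 (remove /x/4/0): {"dsm":{"gtn":{"e":29,"edr":9,"mum":21,"psj":20},"n":[53,60,67],"ug":[35,96,3,91]},"x":[[62,5,60,9,79,84],{"ew":76,"gfy":43,"gs":90,"yq":75},{"ggr":9,"i":69},{"c":47,"jwb":14,"o":78,"wph":69},[20,11]]}
After op 17 (replace /x/1 31): {"dsm":{"gtn":{"e":29,"edr":9,"mum":21,"psj":20},"n":[53,60,67],"ug":[35,96,3,91]},"x":[[62,5,60,9,79,84],31,{"ggr":9,"i":69},{"c":47,"jwb":14,"o":78,"wph":69},[20,11]]}
After op 18 (add /x/3/chv 74): {"dsm":{"gtn":{"e":29,"edr":9,"mum":21,"psj":20},"n":[53,60,67],"ug":[35,96,3,91]},"x":[[62,5,60,9,79,84],31,{"ggr":9,"i":69},{"c":47,"chv":74,"jwb":14,"o":78,"wph":69},[20,11]]}
Size at the root: 2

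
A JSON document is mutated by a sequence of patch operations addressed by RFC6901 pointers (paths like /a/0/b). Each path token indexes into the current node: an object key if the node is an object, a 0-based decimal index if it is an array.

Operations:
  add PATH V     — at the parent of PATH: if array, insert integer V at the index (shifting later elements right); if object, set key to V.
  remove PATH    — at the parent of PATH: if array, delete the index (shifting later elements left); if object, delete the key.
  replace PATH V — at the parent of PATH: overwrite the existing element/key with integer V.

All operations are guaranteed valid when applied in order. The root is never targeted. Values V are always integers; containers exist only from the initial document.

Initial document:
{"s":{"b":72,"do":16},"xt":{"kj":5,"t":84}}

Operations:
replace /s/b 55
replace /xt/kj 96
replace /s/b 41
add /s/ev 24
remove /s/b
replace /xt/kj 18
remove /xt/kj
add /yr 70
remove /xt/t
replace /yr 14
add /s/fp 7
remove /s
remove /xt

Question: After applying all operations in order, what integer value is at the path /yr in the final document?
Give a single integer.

Answer: 14

Derivation:
After op 1 (replace /s/b 55): {"s":{"b":55,"do":16},"xt":{"kj":5,"t":84}}
After op 2 (replace /xt/kj 96): {"s":{"b":55,"do":16},"xt":{"kj":96,"t":84}}
After op 3 (replace /s/b 41): {"s":{"b":41,"do":16},"xt":{"kj":96,"t":84}}
After op 4 (add /s/ev 24): {"s":{"b":41,"do":16,"ev":24},"xt":{"kj":96,"t":84}}
After op 5 (remove /s/b): {"s":{"do":16,"ev":24},"xt":{"kj":96,"t":84}}
After op 6 (replace /xt/kj 18): {"s":{"do":16,"ev":24},"xt":{"kj":18,"t":84}}
After op 7 (remove /xt/kj): {"s":{"do":16,"ev":24},"xt":{"t":84}}
After op 8 (add /yr 70): {"s":{"do":16,"ev":24},"xt":{"t":84},"yr":70}
After op 9 (remove /xt/t): {"s":{"do":16,"ev":24},"xt":{},"yr":70}
After op 10 (replace /yr 14): {"s":{"do":16,"ev":24},"xt":{},"yr":14}
After op 11 (add /s/fp 7): {"s":{"do":16,"ev":24,"fp":7},"xt":{},"yr":14}
After op 12 (remove /s): {"xt":{},"yr":14}
After op 13 (remove /xt): {"yr":14}
Value at /yr: 14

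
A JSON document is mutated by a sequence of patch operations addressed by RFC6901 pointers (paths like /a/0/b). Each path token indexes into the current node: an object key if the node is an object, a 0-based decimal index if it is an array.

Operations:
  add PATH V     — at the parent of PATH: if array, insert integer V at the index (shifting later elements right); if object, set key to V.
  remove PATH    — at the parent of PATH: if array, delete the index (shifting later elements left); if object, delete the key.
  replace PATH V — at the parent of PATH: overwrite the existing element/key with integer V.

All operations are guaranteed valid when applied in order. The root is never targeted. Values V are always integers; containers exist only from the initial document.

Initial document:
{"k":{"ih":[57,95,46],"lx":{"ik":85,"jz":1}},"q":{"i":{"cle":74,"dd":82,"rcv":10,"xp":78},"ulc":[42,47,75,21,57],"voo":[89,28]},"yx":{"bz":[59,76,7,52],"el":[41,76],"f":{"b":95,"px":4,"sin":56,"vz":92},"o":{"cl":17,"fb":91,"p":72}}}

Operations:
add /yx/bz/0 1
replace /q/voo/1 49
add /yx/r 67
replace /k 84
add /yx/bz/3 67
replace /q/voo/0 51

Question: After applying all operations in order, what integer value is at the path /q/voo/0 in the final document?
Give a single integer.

After op 1 (add /yx/bz/0 1): {"k":{"ih":[57,95,46],"lx":{"ik":85,"jz":1}},"q":{"i":{"cle":74,"dd":82,"rcv":10,"xp":78},"ulc":[42,47,75,21,57],"voo":[89,28]},"yx":{"bz":[1,59,76,7,52],"el":[41,76],"f":{"b":95,"px":4,"sin":56,"vz":92},"o":{"cl":17,"fb":91,"p":72}}}
After op 2 (replace /q/voo/1 49): {"k":{"ih":[57,95,46],"lx":{"ik":85,"jz":1}},"q":{"i":{"cle":74,"dd":82,"rcv":10,"xp":78},"ulc":[42,47,75,21,57],"voo":[89,49]},"yx":{"bz":[1,59,76,7,52],"el":[41,76],"f":{"b":95,"px":4,"sin":56,"vz":92},"o":{"cl":17,"fb":91,"p":72}}}
After op 3 (add /yx/r 67): {"k":{"ih":[57,95,46],"lx":{"ik":85,"jz":1}},"q":{"i":{"cle":74,"dd":82,"rcv":10,"xp":78},"ulc":[42,47,75,21,57],"voo":[89,49]},"yx":{"bz":[1,59,76,7,52],"el":[41,76],"f":{"b":95,"px":4,"sin":56,"vz":92},"o":{"cl":17,"fb":91,"p":72},"r":67}}
After op 4 (replace /k 84): {"k":84,"q":{"i":{"cle":74,"dd":82,"rcv":10,"xp":78},"ulc":[42,47,75,21,57],"voo":[89,49]},"yx":{"bz":[1,59,76,7,52],"el":[41,76],"f":{"b":95,"px":4,"sin":56,"vz":92},"o":{"cl":17,"fb":91,"p":72},"r":67}}
After op 5 (add /yx/bz/3 67): {"k":84,"q":{"i":{"cle":74,"dd":82,"rcv":10,"xp":78},"ulc":[42,47,75,21,57],"voo":[89,49]},"yx":{"bz":[1,59,76,67,7,52],"el":[41,76],"f":{"b":95,"px":4,"sin":56,"vz":92},"o":{"cl":17,"fb":91,"p":72},"r":67}}
After op 6 (replace /q/voo/0 51): {"k":84,"q":{"i":{"cle":74,"dd":82,"rcv":10,"xp":78},"ulc":[42,47,75,21,57],"voo":[51,49]},"yx":{"bz":[1,59,76,67,7,52],"el":[41,76],"f":{"b":95,"px":4,"sin":56,"vz":92},"o":{"cl":17,"fb":91,"p":72},"r":67}}
Value at /q/voo/0: 51

Answer: 51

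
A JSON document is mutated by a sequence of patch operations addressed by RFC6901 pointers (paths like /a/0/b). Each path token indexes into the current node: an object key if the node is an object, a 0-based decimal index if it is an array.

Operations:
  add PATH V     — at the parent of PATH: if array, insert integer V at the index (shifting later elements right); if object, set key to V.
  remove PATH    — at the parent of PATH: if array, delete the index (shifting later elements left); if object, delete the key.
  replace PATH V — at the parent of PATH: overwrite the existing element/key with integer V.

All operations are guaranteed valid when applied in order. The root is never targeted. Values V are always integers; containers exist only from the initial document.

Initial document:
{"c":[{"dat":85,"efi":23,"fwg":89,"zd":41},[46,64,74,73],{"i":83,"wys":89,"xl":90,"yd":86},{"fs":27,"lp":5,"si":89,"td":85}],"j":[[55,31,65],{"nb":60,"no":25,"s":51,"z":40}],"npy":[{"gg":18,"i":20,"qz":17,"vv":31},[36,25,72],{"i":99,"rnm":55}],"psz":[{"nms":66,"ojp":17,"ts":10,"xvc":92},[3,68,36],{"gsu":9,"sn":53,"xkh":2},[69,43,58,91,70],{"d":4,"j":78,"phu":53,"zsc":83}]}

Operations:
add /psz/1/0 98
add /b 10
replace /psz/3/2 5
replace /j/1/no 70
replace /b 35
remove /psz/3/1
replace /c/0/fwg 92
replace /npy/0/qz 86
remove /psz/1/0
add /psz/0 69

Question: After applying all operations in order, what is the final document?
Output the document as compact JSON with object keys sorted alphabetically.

After op 1 (add /psz/1/0 98): {"c":[{"dat":85,"efi":23,"fwg":89,"zd":41},[46,64,74,73],{"i":83,"wys":89,"xl":90,"yd":86},{"fs":27,"lp":5,"si":89,"td":85}],"j":[[55,31,65],{"nb":60,"no":25,"s":51,"z":40}],"npy":[{"gg":18,"i":20,"qz":17,"vv":31},[36,25,72],{"i":99,"rnm":55}],"psz":[{"nms":66,"ojp":17,"ts":10,"xvc":92},[98,3,68,36],{"gsu":9,"sn":53,"xkh":2},[69,43,58,91,70],{"d":4,"j":78,"phu":53,"zsc":83}]}
After op 2 (add /b 10): {"b":10,"c":[{"dat":85,"efi":23,"fwg":89,"zd":41},[46,64,74,73],{"i":83,"wys":89,"xl":90,"yd":86},{"fs":27,"lp":5,"si":89,"td":85}],"j":[[55,31,65],{"nb":60,"no":25,"s":51,"z":40}],"npy":[{"gg":18,"i":20,"qz":17,"vv":31},[36,25,72],{"i":99,"rnm":55}],"psz":[{"nms":66,"ojp":17,"ts":10,"xvc":92},[98,3,68,36],{"gsu":9,"sn":53,"xkh":2},[69,43,58,91,70],{"d":4,"j":78,"phu":53,"zsc":83}]}
After op 3 (replace /psz/3/2 5): {"b":10,"c":[{"dat":85,"efi":23,"fwg":89,"zd":41},[46,64,74,73],{"i":83,"wys":89,"xl":90,"yd":86},{"fs":27,"lp":5,"si":89,"td":85}],"j":[[55,31,65],{"nb":60,"no":25,"s":51,"z":40}],"npy":[{"gg":18,"i":20,"qz":17,"vv":31},[36,25,72],{"i":99,"rnm":55}],"psz":[{"nms":66,"ojp":17,"ts":10,"xvc":92},[98,3,68,36],{"gsu":9,"sn":53,"xkh":2},[69,43,5,91,70],{"d":4,"j":78,"phu":53,"zsc":83}]}
After op 4 (replace /j/1/no 70): {"b":10,"c":[{"dat":85,"efi":23,"fwg":89,"zd":41},[46,64,74,73],{"i":83,"wys":89,"xl":90,"yd":86},{"fs":27,"lp":5,"si":89,"td":85}],"j":[[55,31,65],{"nb":60,"no":70,"s":51,"z":40}],"npy":[{"gg":18,"i":20,"qz":17,"vv":31},[36,25,72],{"i":99,"rnm":55}],"psz":[{"nms":66,"ojp":17,"ts":10,"xvc":92},[98,3,68,36],{"gsu":9,"sn":53,"xkh":2},[69,43,5,91,70],{"d":4,"j":78,"phu":53,"zsc":83}]}
After op 5 (replace /b 35): {"b":35,"c":[{"dat":85,"efi":23,"fwg":89,"zd":41},[46,64,74,73],{"i":83,"wys":89,"xl":90,"yd":86},{"fs":27,"lp":5,"si":89,"td":85}],"j":[[55,31,65],{"nb":60,"no":70,"s":51,"z":40}],"npy":[{"gg":18,"i":20,"qz":17,"vv":31},[36,25,72],{"i":99,"rnm":55}],"psz":[{"nms":66,"ojp":17,"ts":10,"xvc":92},[98,3,68,36],{"gsu":9,"sn":53,"xkh":2},[69,43,5,91,70],{"d":4,"j":78,"phu":53,"zsc":83}]}
After op 6 (remove /psz/3/1): {"b":35,"c":[{"dat":85,"efi":23,"fwg":89,"zd":41},[46,64,74,73],{"i":83,"wys":89,"xl":90,"yd":86},{"fs":27,"lp":5,"si":89,"td":85}],"j":[[55,31,65],{"nb":60,"no":70,"s":51,"z":40}],"npy":[{"gg":18,"i":20,"qz":17,"vv":31},[36,25,72],{"i":99,"rnm":55}],"psz":[{"nms":66,"ojp":17,"ts":10,"xvc":92},[98,3,68,36],{"gsu":9,"sn":53,"xkh":2},[69,5,91,70],{"d":4,"j":78,"phu":53,"zsc":83}]}
After op 7 (replace /c/0/fwg 92): {"b":35,"c":[{"dat":85,"efi":23,"fwg":92,"zd":41},[46,64,74,73],{"i":83,"wys":89,"xl":90,"yd":86},{"fs":27,"lp":5,"si":89,"td":85}],"j":[[55,31,65],{"nb":60,"no":70,"s":51,"z":40}],"npy":[{"gg":18,"i":20,"qz":17,"vv":31},[36,25,72],{"i":99,"rnm":55}],"psz":[{"nms":66,"ojp":17,"ts":10,"xvc":92},[98,3,68,36],{"gsu":9,"sn":53,"xkh":2},[69,5,91,70],{"d":4,"j":78,"phu":53,"zsc":83}]}
After op 8 (replace /npy/0/qz 86): {"b":35,"c":[{"dat":85,"efi":23,"fwg":92,"zd":41},[46,64,74,73],{"i":83,"wys":89,"xl":90,"yd":86},{"fs":27,"lp":5,"si":89,"td":85}],"j":[[55,31,65],{"nb":60,"no":70,"s":51,"z":40}],"npy":[{"gg":18,"i":20,"qz":86,"vv":31},[36,25,72],{"i":99,"rnm":55}],"psz":[{"nms":66,"ojp":17,"ts":10,"xvc":92},[98,3,68,36],{"gsu":9,"sn":53,"xkh":2},[69,5,91,70],{"d":4,"j":78,"phu":53,"zsc":83}]}
After op 9 (remove /psz/1/0): {"b":35,"c":[{"dat":85,"efi":23,"fwg":92,"zd":41},[46,64,74,73],{"i":83,"wys":89,"xl":90,"yd":86},{"fs":27,"lp":5,"si":89,"td":85}],"j":[[55,31,65],{"nb":60,"no":70,"s":51,"z":40}],"npy":[{"gg":18,"i":20,"qz":86,"vv":31},[36,25,72],{"i":99,"rnm":55}],"psz":[{"nms":66,"ojp":17,"ts":10,"xvc":92},[3,68,36],{"gsu":9,"sn":53,"xkh":2},[69,5,91,70],{"d":4,"j":78,"phu":53,"zsc":83}]}
After op 10 (add /psz/0 69): {"b":35,"c":[{"dat":85,"efi":23,"fwg":92,"zd":41},[46,64,74,73],{"i":83,"wys":89,"xl":90,"yd":86},{"fs":27,"lp":5,"si":89,"td":85}],"j":[[55,31,65],{"nb":60,"no":70,"s":51,"z":40}],"npy":[{"gg":18,"i":20,"qz":86,"vv":31},[36,25,72],{"i":99,"rnm":55}],"psz":[69,{"nms":66,"ojp":17,"ts":10,"xvc":92},[3,68,36],{"gsu":9,"sn":53,"xkh":2},[69,5,91,70],{"d":4,"j":78,"phu":53,"zsc":83}]}

Answer: {"b":35,"c":[{"dat":85,"efi":23,"fwg":92,"zd":41},[46,64,74,73],{"i":83,"wys":89,"xl":90,"yd":86},{"fs":27,"lp":5,"si":89,"td":85}],"j":[[55,31,65],{"nb":60,"no":70,"s":51,"z":40}],"npy":[{"gg":18,"i":20,"qz":86,"vv":31},[36,25,72],{"i":99,"rnm":55}],"psz":[69,{"nms":66,"ojp":17,"ts":10,"xvc":92},[3,68,36],{"gsu":9,"sn":53,"xkh":2},[69,5,91,70],{"d":4,"j":78,"phu":53,"zsc":83}]}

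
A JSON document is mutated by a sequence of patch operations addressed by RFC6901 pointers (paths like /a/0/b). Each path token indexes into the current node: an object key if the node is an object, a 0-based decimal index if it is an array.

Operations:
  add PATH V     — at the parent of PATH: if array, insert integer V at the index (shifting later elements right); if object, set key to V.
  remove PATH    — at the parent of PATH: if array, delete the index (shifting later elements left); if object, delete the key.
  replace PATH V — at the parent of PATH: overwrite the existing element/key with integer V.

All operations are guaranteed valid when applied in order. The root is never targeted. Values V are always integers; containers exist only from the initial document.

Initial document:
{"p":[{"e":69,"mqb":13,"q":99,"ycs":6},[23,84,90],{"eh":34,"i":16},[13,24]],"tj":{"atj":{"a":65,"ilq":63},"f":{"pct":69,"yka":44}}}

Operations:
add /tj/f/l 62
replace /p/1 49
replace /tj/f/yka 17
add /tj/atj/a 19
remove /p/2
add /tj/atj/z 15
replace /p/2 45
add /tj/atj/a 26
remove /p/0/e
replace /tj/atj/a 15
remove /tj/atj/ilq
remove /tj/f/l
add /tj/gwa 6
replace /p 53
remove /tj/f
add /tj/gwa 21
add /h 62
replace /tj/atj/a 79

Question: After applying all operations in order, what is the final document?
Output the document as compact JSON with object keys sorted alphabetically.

Answer: {"h":62,"p":53,"tj":{"atj":{"a":79,"z":15},"gwa":21}}

Derivation:
After op 1 (add /tj/f/l 62): {"p":[{"e":69,"mqb":13,"q":99,"ycs":6},[23,84,90],{"eh":34,"i":16},[13,24]],"tj":{"atj":{"a":65,"ilq":63},"f":{"l":62,"pct":69,"yka":44}}}
After op 2 (replace /p/1 49): {"p":[{"e":69,"mqb":13,"q":99,"ycs":6},49,{"eh":34,"i":16},[13,24]],"tj":{"atj":{"a":65,"ilq":63},"f":{"l":62,"pct":69,"yka":44}}}
After op 3 (replace /tj/f/yka 17): {"p":[{"e":69,"mqb":13,"q":99,"ycs":6},49,{"eh":34,"i":16},[13,24]],"tj":{"atj":{"a":65,"ilq":63},"f":{"l":62,"pct":69,"yka":17}}}
After op 4 (add /tj/atj/a 19): {"p":[{"e":69,"mqb":13,"q":99,"ycs":6},49,{"eh":34,"i":16},[13,24]],"tj":{"atj":{"a":19,"ilq":63},"f":{"l":62,"pct":69,"yka":17}}}
After op 5 (remove /p/2): {"p":[{"e":69,"mqb":13,"q":99,"ycs":6},49,[13,24]],"tj":{"atj":{"a":19,"ilq":63},"f":{"l":62,"pct":69,"yka":17}}}
After op 6 (add /tj/atj/z 15): {"p":[{"e":69,"mqb":13,"q":99,"ycs":6},49,[13,24]],"tj":{"atj":{"a":19,"ilq":63,"z":15},"f":{"l":62,"pct":69,"yka":17}}}
After op 7 (replace /p/2 45): {"p":[{"e":69,"mqb":13,"q":99,"ycs":6},49,45],"tj":{"atj":{"a":19,"ilq":63,"z":15},"f":{"l":62,"pct":69,"yka":17}}}
After op 8 (add /tj/atj/a 26): {"p":[{"e":69,"mqb":13,"q":99,"ycs":6},49,45],"tj":{"atj":{"a":26,"ilq":63,"z":15},"f":{"l":62,"pct":69,"yka":17}}}
After op 9 (remove /p/0/e): {"p":[{"mqb":13,"q":99,"ycs":6},49,45],"tj":{"atj":{"a":26,"ilq":63,"z":15},"f":{"l":62,"pct":69,"yka":17}}}
After op 10 (replace /tj/atj/a 15): {"p":[{"mqb":13,"q":99,"ycs":6},49,45],"tj":{"atj":{"a":15,"ilq":63,"z":15},"f":{"l":62,"pct":69,"yka":17}}}
After op 11 (remove /tj/atj/ilq): {"p":[{"mqb":13,"q":99,"ycs":6},49,45],"tj":{"atj":{"a":15,"z":15},"f":{"l":62,"pct":69,"yka":17}}}
After op 12 (remove /tj/f/l): {"p":[{"mqb":13,"q":99,"ycs":6},49,45],"tj":{"atj":{"a":15,"z":15},"f":{"pct":69,"yka":17}}}
After op 13 (add /tj/gwa 6): {"p":[{"mqb":13,"q":99,"ycs":6},49,45],"tj":{"atj":{"a":15,"z":15},"f":{"pct":69,"yka":17},"gwa":6}}
After op 14 (replace /p 53): {"p":53,"tj":{"atj":{"a":15,"z":15},"f":{"pct":69,"yka":17},"gwa":6}}
After op 15 (remove /tj/f): {"p":53,"tj":{"atj":{"a":15,"z":15},"gwa":6}}
After op 16 (add /tj/gwa 21): {"p":53,"tj":{"atj":{"a":15,"z":15},"gwa":21}}
After op 17 (add /h 62): {"h":62,"p":53,"tj":{"atj":{"a":15,"z":15},"gwa":21}}
After op 18 (replace /tj/atj/a 79): {"h":62,"p":53,"tj":{"atj":{"a":79,"z":15},"gwa":21}}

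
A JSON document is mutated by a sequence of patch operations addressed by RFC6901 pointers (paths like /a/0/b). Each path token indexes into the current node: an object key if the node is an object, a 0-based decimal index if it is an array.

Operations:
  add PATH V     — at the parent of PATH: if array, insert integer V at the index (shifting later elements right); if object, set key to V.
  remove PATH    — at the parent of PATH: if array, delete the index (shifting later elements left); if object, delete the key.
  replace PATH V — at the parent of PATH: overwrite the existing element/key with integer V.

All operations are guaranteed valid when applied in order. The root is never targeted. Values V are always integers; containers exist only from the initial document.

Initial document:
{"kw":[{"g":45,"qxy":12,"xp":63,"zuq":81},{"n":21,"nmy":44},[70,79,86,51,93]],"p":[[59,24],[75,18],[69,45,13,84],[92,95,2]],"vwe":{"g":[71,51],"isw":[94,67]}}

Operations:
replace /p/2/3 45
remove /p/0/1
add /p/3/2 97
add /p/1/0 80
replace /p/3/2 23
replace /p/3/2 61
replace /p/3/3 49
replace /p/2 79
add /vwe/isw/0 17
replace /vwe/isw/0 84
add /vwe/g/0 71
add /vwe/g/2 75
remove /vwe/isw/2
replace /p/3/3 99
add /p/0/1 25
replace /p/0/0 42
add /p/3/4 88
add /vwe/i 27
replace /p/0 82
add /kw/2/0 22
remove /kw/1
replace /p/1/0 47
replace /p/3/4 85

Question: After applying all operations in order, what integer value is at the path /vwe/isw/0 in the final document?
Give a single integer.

Answer: 84

Derivation:
After op 1 (replace /p/2/3 45): {"kw":[{"g":45,"qxy":12,"xp":63,"zuq":81},{"n":21,"nmy":44},[70,79,86,51,93]],"p":[[59,24],[75,18],[69,45,13,45],[92,95,2]],"vwe":{"g":[71,51],"isw":[94,67]}}
After op 2 (remove /p/0/1): {"kw":[{"g":45,"qxy":12,"xp":63,"zuq":81},{"n":21,"nmy":44},[70,79,86,51,93]],"p":[[59],[75,18],[69,45,13,45],[92,95,2]],"vwe":{"g":[71,51],"isw":[94,67]}}
After op 3 (add /p/3/2 97): {"kw":[{"g":45,"qxy":12,"xp":63,"zuq":81},{"n":21,"nmy":44},[70,79,86,51,93]],"p":[[59],[75,18],[69,45,13,45],[92,95,97,2]],"vwe":{"g":[71,51],"isw":[94,67]}}
After op 4 (add /p/1/0 80): {"kw":[{"g":45,"qxy":12,"xp":63,"zuq":81},{"n":21,"nmy":44},[70,79,86,51,93]],"p":[[59],[80,75,18],[69,45,13,45],[92,95,97,2]],"vwe":{"g":[71,51],"isw":[94,67]}}
After op 5 (replace /p/3/2 23): {"kw":[{"g":45,"qxy":12,"xp":63,"zuq":81},{"n":21,"nmy":44},[70,79,86,51,93]],"p":[[59],[80,75,18],[69,45,13,45],[92,95,23,2]],"vwe":{"g":[71,51],"isw":[94,67]}}
After op 6 (replace /p/3/2 61): {"kw":[{"g":45,"qxy":12,"xp":63,"zuq":81},{"n":21,"nmy":44},[70,79,86,51,93]],"p":[[59],[80,75,18],[69,45,13,45],[92,95,61,2]],"vwe":{"g":[71,51],"isw":[94,67]}}
After op 7 (replace /p/3/3 49): {"kw":[{"g":45,"qxy":12,"xp":63,"zuq":81},{"n":21,"nmy":44},[70,79,86,51,93]],"p":[[59],[80,75,18],[69,45,13,45],[92,95,61,49]],"vwe":{"g":[71,51],"isw":[94,67]}}
After op 8 (replace /p/2 79): {"kw":[{"g":45,"qxy":12,"xp":63,"zuq":81},{"n":21,"nmy":44},[70,79,86,51,93]],"p":[[59],[80,75,18],79,[92,95,61,49]],"vwe":{"g":[71,51],"isw":[94,67]}}
After op 9 (add /vwe/isw/0 17): {"kw":[{"g":45,"qxy":12,"xp":63,"zuq":81},{"n":21,"nmy":44},[70,79,86,51,93]],"p":[[59],[80,75,18],79,[92,95,61,49]],"vwe":{"g":[71,51],"isw":[17,94,67]}}
After op 10 (replace /vwe/isw/0 84): {"kw":[{"g":45,"qxy":12,"xp":63,"zuq":81},{"n":21,"nmy":44},[70,79,86,51,93]],"p":[[59],[80,75,18],79,[92,95,61,49]],"vwe":{"g":[71,51],"isw":[84,94,67]}}
After op 11 (add /vwe/g/0 71): {"kw":[{"g":45,"qxy":12,"xp":63,"zuq":81},{"n":21,"nmy":44},[70,79,86,51,93]],"p":[[59],[80,75,18],79,[92,95,61,49]],"vwe":{"g":[71,71,51],"isw":[84,94,67]}}
After op 12 (add /vwe/g/2 75): {"kw":[{"g":45,"qxy":12,"xp":63,"zuq":81},{"n":21,"nmy":44},[70,79,86,51,93]],"p":[[59],[80,75,18],79,[92,95,61,49]],"vwe":{"g":[71,71,75,51],"isw":[84,94,67]}}
After op 13 (remove /vwe/isw/2): {"kw":[{"g":45,"qxy":12,"xp":63,"zuq":81},{"n":21,"nmy":44},[70,79,86,51,93]],"p":[[59],[80,75,18],79,[92,95,61,49]],"vwe":{"g":[71,71,75,51],"isw":[84,94]}}
After op 14 (replace /p/3/3 99): {"kw":[{"g":45,"qxy":12,"xp":63,"zuq":81},{"n":21,"nmy":44},[70,79,86,51,93]],"p":[[59],[80,75,18],79,[92,95,61,99]],"vwe":{"g":[71,71,75,51],"isw":[84,94]}}
After op 15 (add /p/0/1 25): {"kw":[{"g":45,"qxy":12,"xp":63,"zuq":81},{"n":21,"nmy":44},[70,79,86,51,93]],"p":[[59,25],[80,75,18],79,[92,95,61,99]],"vwe":{"g":[71,71,75,51],"isw":[84,94]}}
After op 16 (replace /p/0/0 42): {"kw":[{"g":45,"qxy":12,"xp":63,"zuq":81},{"n":21,"nmy":44},[70,79,86,51,93]],"p":[[42,25],[80,75,18],79,[92,95,61,99]],"vwe":{"g":[71,71,75,51],"isw":[84,94]}}
After op 17 (add /p/3/4 88): {"kw":[{"g":45,"qxy":12,"xp":63,"zuq":81},{"n":21,"nmy":44},[70,79,86,51,93]],"p":[[42,25],[80,75,18],79,[92,95,61,99,88]],"vwe":{"g":[71,71,75,51],"isw":[84,94]}}
After op 18 (add /vwe/i 27): {"kw":[{"g":45,"qxy":12,"xp":63,"zuq":81},{"n":21,"nmy":44},[70,79,86,51,93]],"p":[[42,25],[80,75,18],79,[92,95,61,99,88]],"vwe":{"g":[71,71,75,51],"i":27,"isw":[84,94]}}
After op 19 (replace /p/0 82): {"kw":[{"g":45,"qxy":12,"xp":63,"zuq":81},{"n":21,"nmy":44},[70,79,86,51,93]],"p":[82,[80,75,18],79,[92,95,61,99,88]],"vwe":{"g":[71,71,75,51],"i":27,"isw":[84,94]}}
After op 20 (add /kw/2/0 22): {"kw":[{"g":45,"qxy":12,"xp":63,"zuq":81},{"n":21,"nmy":44},[22,70,79,86,51,93]],"p":[82,[80,75,18],79,[92,95,61,99,88]],"vwe":{"g":[71,71,75,51],"i":27,"isw":[84,94]}}
After op 21 (remove /kw/1): {"kw":[{"g":45,"qxy":12,"xp":63,"zuq":81},[22,70,79,86,51,93]],"p":[82,[80,75,18],79,[92,95,61,99,88]],"vwe":{"g":[71,71,75,51],"i":27,"isw":[84,94]}}
After op 22 (replace /p/1/0 47): {"kw":[{"g":45,"qxy":12,"xp":63,"zuq":81},[22,70,79,86,51,93]],"p":[82,[47,75,18],79,[92,95,61,99,88]],"vwe":{"g":[71,71,75,51],"i":27,"isw":[84,94]}}
After op 23 (replace /p/3/4 85): {"kw":[{"g":45,"qxy":12,"xp":63,"zuq":81},[22,70,79,86,51,93]],"p":[82,[47,75,18],79,[92,95,61,99,85]],"vwe":{"g":[71,71,75,51],"i":27,"isw":[84,94]}}
Value at /vwe/isw/0: 84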